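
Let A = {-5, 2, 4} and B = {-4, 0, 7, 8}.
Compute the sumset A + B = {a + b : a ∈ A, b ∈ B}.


A + B = {a + b : a ∈ A, b ∈ B}.
Enumerate all |A|·|B| = 3·4 = 12 pairs (a, b) and collect distinct sums.
a = -5: -5+-4=-9, -5+0=-5, -5+7=2, -5+8=3
a = 2: 2+-4=-2, 2+0=2, 2+7=9, 2+8=10
a = 4: 4+-4=0, 4+0=4, 4+7=11, 4+8=12
Collecting distinct sums: A + B = {-9, -5, -2, 0, 2, 3, 4, 9, 10, 11, 12}
|A + B| = 11

A + B = {-9, -5, -2, 0, 2, 3, 4, 9, 10, 11, 12}


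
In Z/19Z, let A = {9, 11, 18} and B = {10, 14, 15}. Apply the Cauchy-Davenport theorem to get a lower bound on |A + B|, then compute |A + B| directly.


Cauchy-Davenport: |A + B| ≥ min(p, |A| + |B| - 1) for A, B nonempty in Z/pZ.
|A| = 3, |B| = 3, p = 19.
CD lower bound = min(19, 3 + 3 - 1) = min(19, 5) = 5.
Compute A + B mod 19 directly:
a = 9: 9+10=0, 9+14=4, 9+15=5
a = 11: 11+10=2, 11+14=6, 11+15=7
a = 18: 18+10=9, 18+14=13, 18+15=14
A + B = {0, 2, 4, 5, 6, 7, 9, 13, 14}, so |A + B| = 9.
Verify: 9 ≥ 5? Yes ✓.

CD lower bound = 5, actual |A + B| = 9.


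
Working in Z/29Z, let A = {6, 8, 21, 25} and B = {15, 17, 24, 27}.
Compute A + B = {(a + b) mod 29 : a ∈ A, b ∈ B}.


Work in Z/29Z: reduce every sum a + b modulo 29.
Enumerate all 16 pairs:
a = 6: 6+15=21, 6+17=23, 6+24=1, 6+27=4
a = 8: 8+15=23, 8+17=25, 8+24=3, 8+27=6
a = 21: 21+15=7, 21+17=9, 21+24=16, 21+27=19
a = 25: 25+15=11, 25+17=13, 25+24=20, 25+27=23
Distinct residues collected: {1, 3, 4, 6, 7, 9, 11, 13, 16, 19, 20, 21, 23, 25}
|A + B| = 14 (out of 29 total residues).

A + B = {1, 3, 4, 6, 7, 9, 11, 13, 16, 19, 20, 21, 23, 25}


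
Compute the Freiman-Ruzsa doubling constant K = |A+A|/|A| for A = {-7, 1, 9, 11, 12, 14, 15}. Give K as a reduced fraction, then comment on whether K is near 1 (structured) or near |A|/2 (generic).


|A| = 7.
Compute A + A by enumerating all 49 pairs.
A + A = {-14, -6, 2, 4, 5, 7, 8, 10, 12, 13, 15, 16, 18, 20, 21, 22, 23, 24, 25, 26, 27, 28, 29, 30}, so |A + A| = 24.
K = |A + A| / |A| = 24/7 (already in lowest terms) ≈ 3.4286.
Reference: AP of size 7 gives K = 13/7 ≈ 1.8571; a fully generic set of size 7 gives K ≈ 4.0000.

|A| = 7, |A + A| = 24, K = 24/7.


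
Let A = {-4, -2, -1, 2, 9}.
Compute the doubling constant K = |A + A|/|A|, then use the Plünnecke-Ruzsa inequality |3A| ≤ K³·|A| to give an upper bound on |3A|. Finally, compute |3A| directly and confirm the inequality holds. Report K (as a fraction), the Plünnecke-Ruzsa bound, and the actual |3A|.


|A| = 5.
Step 1: Compute A + A by enumerating all 25 pairs.
A + A = {-8, -6, -5, -4, -3, -2, 0, 1, 4, 5, 7, 8, 11, 18}, so |A + A| = 14.
Step 2: Doubling constant K = |A + A|/|A| = 14/5 = 14/5 ≈ 2.8000.
Step 3: Plünnecke-Ruzsa gives |3A| ≤ K³·|A| = (2.8000)³ · 5 ≈ 109.7600.
Step 4: Compute 3A = A + A + A directly by enumerating all triples (a,b,c) ∈ A³; |3A| = 27.
Step 5: Check 27 ≤ 109.7600? Yes ✓.

K = 14/5, Plünnecke-Ruzsa bound K³|A| ≈ 109.7600, |3A| = 27, inequality holds.


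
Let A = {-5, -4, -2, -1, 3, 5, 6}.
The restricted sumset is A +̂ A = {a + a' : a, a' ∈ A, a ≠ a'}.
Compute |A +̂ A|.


Restricted sumset: A +̂ A = {a + a' : a ∈ A, a' ∈ A, a ≠ a'}.
Equivalently, take A + A and drop any sum 2a that is achievable ONLY as a + a for a ∈ A (i.e. sums representable only with equal summands).
Enumerate pairs (a, a') with a < a' (symmetric, so each unordered pair gives one sum; this covers all a ≠ a'):
  -5 + -4 = -9
  -5 + -2 = -7
  -5 + -1 = -6
  -5 + 3 = -2
  -5 + 5 = 0
  -5 + 6 = 1
  -4 + -2 = -6
  -4 + -1 = -5
  -4 + 3 = -1
  -4 + 5 = 1
  -4 + 6 = 2
  -2 + -1 = -3
  -2 + 3 = 1
  -2 + 5 = 3
  -2 + 6 = 4
  -1 + 3 = 2
  -1 + 5 = 4
  -1 + 6 = 5
  3 + 5 = 8
  3 + 6 = 9
  5 + 6 = 11
Collected distinct sums: {-9, -7, -6, -5, -3, -2, -1, 0, 1, 2, 3, 4, 5, 8, 9, 11}
|A +̂ A| = 16
(Reference bound: |A +̂ A| ≥ 2|A| - 3 for |A| ≥ 2, with |A| = 7 giving ≥ 11.)

|A +̂ A| = 16


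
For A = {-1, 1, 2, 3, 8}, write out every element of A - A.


A - A = {a - a' : a, a' ∈ A}.
Compute a - a' for each ordered pair (a, a'):
a = -1: -1--1=0, -1-1=-2, -1-2=-3, -1-3=-4, -1-8=-9
a = 1: 1--1=2, 1-1=0, 1-2=-1, 1-3=-2, 1-8=-7
a = 2: 2--1=3, 2-1=1, 2-2=0, 2-3=-1, 2-8=-6
a = 3: 3--1=4, 3-1=2, 3-2=1, 3-3=0, 3-8=-5
a = 8: 8--1=9, 8-1=7, 8-2=6, 8-3=5, 8-8=0
Collecting distinct values (and noting 0 appears from a-a):
A - A = {-9, -7, -6, -5, -4, -3, -2, -1, 0, 1, 2, 3, 4, 5, 6, 7, 9}
|A - A| = 17

A - A = {-9, -7, -6, -5, -4, -3, -2, -1, 0, 1, 2, 3, 4, 5, 6, 7, 9}


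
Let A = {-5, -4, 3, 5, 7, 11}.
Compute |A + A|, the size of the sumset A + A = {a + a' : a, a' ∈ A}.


A + A = {a + a' : a, a' ∈ A}; |A| = 6.
General bounds: 2|A| - 1 ≤ |A + A| ≤ |A|(|A|+1)/2, i.e. 11 ≤ |A + A| ≤ 21.
Lower bound 2|A|-1 is attained iff A is an arithmetic progression.
Enumerate sums a + a' for a ≤ a' (symmetric, so this suffices):
a = -5: -5+-5=-10, -5+-4=-9, -5+3=-2, -5+5=0, -5+7=2, -5+11=6
a = -4: -4+-4=-8, -4+3=-1, -4+5=1, -4+7=3, -4+11=7
a = 3: 3+3=6, 3+5=8, 3+7=10, 3+11=14
a = 5: 5+5=10, 5+7=12, 5+11=16
a = 7: 7+7=14, 7+11=18
a = 11: 11+11=22
Distinct sums: {-10, -9, -8, -2, -1, 0, 1, 2, 3, 6, 7, 8, 10, 12, 14, 16, 18, 22}
|A + A| = 18

|A + A| = 18


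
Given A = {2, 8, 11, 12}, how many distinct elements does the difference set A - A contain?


A - A = {a - a' : a, a' ∈ A}; |A| = 4.
Bounds: 2|A|-1 ≤ |A - A| ≤ |A|² - |A| + 1, i.e. 7 ≤ |A - A| ≤ 13.
Note: 0 ∈ A - A always (from a - a). The set is symmetric: if d ∈ A - A then -d ∈ A - A.
Enumerate nonzero differences d = a - a' with a > a' (then include -d):
Positive differences: {1, 3, 4, 6, 9, 10}
Full difference set: {0} ∪ (positive diffs) ∪ (negative diffs).
|A - A| = 1 + 2·6 = 13 (matches direct enumeration: 13).

|A - A| = 13


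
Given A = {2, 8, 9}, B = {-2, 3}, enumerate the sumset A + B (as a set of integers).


A + B = {a + b : a ∈ A, b ∈ B}.
Enumerate all |A|·|B| = 3·2 = 6 pairs (a, b) and collect distinct sums.
a = 2: 2+-2=0, 2+3=5
a = 8: 8+-2=6, 8+3=11
a = 9: 9+-2=7, 9+3=12
Collecting distinct sums: A + B = {0, 5, 6, 7, 11, 12}
|A + B| = 6

A + B = {0, 5, 6, 7, 11, 12}


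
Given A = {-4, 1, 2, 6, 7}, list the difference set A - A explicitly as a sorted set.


A - A = {a - a' : a, a' ∈ A}.
Compute a - a' for each ordered pair (a, a'):
a = -4: -4--4=0, -4-1=-5, -4-2=-6, -4-6=-10, -4-7=-11
a = 1: 1--4=5, 1-1=0, 1-2=-1, 1-6=-5, 1-7=-6
a = 2: 2--4=6, 2-1=1, 2-2=0, 2-6=-4, 2-7=-5
a = 6: 6--4=10, 6-1=5, 6-2=4, 6-6=0, 6-7=-1
a = 7: 7--4=11, 7-1=6, 7-2=5, 7-6=1, 7-7=0
Collecting distinct values (and noting 0 appears from a-a):
A - A = {-11, -10, -6, -5, -4, -1, 0, 1, 4, 5, 6, 10, 11}
|A - A| = 13

A - A = {-11, -10, -6, -5, -4, -1, 0, 1, 4, 5, 6, 10, 11}


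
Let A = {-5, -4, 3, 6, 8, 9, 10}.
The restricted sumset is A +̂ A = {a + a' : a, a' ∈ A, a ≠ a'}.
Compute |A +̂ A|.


Restricted sumset: A +̂ A = {a + a' : a ∈ A, a' ∈ A, a ≠ a'}.
Equivalently, take A + A and drop any sum 2a that is achievable ONLY as a + a for a ∈ A (i.e. sums representable only with equal summands).
Enumerate pairs (a, a') with a < a' (symmetric, so each unordered pair gives one sum; this covers all a ≠ a'):
  -5 + -4 = -9
  -5 + 3 = -2
  -5 + 6 = 1
  -5 + 8 = 3
  -5 + 9 = 4
  -5 + 10 = 5
  -4 + 3 = -1
  -4 + 6 = 2
  -4 + 8 = 4
  -4 + 9 = 5
  -4 + 10 = 6
  3 + 6 = 9
  3 + 8 = 11
  3 + 9 = 12
  3 + 10 = 13
  6 + 8 = 14
  6 + 9 = 15
  6 + 10 = 16
  8 + 9 = 17
  8 + 10 = 18
  9 + 10 = 19
Collected distinct sums: {-9, -2, -1, 1, 2, 3, 4, 5, 6, 9, 11, 12, 13, 14, 15, 16, 17, 18, 19}
|A +̂ A| = 19
(Reference bound: |A +̂ A| ≥ 2|A| - 3 for |A| ≥ 2, with |A| = 7 giving ≥ 11.)

|A +̂ A| = 19


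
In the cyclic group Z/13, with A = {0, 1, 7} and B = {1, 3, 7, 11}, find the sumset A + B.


Work in Z/13Z: reduce every sum a + b modulo 13.
Enumerate all 12 pairs:
a = 0: 0+1=1, 0+3=3, 0+7=7, 0+11=11
a = 1: 1+1=2, 1+3=4, 1+7=8, 1+11=12
a = 7: 7+1=8, 7+3=10, 7+7=1, 7+11=5
Distinct residues collected: {1, 2, 3, 4, 5, 7, 8, 10, 11, 12}
|A + B| = 10 (out of 13 total residues).

A + B = {1, 2, 3, 4, 5, 7, 8, 10, 11, 12}


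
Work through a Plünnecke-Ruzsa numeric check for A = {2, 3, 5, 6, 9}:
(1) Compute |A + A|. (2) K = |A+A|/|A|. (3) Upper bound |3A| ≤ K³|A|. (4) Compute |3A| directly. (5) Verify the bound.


|A| = 5.
Step 1: Compute A + A by enumerating all 25 pairs.
A + A = {4, 5, 6, 7, 8, 9, 10, 11, 12, 14, 15, 18}, so |A + A| = 12.
Step 2: Doubling constant K = |A + A|/|A| = 12/5 = 12/5 ≈ 2.4000.
Step 3: Plünnecke-Ruzsa gives |3A| ≤ K³·|A| = (2.4000)³ · 5 ≈ 69.1200.
Step 4: Compute 3A = A + A + A directly by enumerating all triples (a,b,c) ∈ A³; |3A| = 19.
Step 5: Check 19 ≤ 69.1200? Yes ✓.

K = 12/5, Plünnecke-Ruzsa bound K³|A| ≈ 69.1200, |3A| = 19, inequality holds.


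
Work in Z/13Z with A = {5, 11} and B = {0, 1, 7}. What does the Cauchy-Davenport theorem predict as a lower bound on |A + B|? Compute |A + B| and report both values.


Cauchy-Davenport: |A + B| ≥ min(p, |A| + |B| - 1) for A, B nonempty in Z/pZ.
|A| = 2, |B| = 3, p = 13.
CD lower bound = min(13, 2 + 3 - 1) = min(13, 4) = 4.
Compute A + B mod 13 directly:
a = 5: 5+0=5, 5+1=6, 5+7=12
a = 11: 11+0=11, 11+1=12, 11+7=5
A + B = {5, 6, 11, 12}, so |A + B| = 4.
Verify: 4 ≥ 4? Yes ✓.

CD lower bound = 4, actual |A + B| = 4.


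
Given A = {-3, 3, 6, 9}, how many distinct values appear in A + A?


A + A = {a + a' : a, a' ∈ A}; |A| = 4.
General bounds: 2|A| - 1 ≤ |A + A| ≤ |A|(|A|+1)/2, i.e. 7 ≤ |A + A| ≤ 10.
Lower bound 2|A|-1 is attained iff A is an arithmetic progression.
Enumerate sums a + a' for a ≤ a' (symmetric, so this suffices):
a = -3: -3+-3=-6, -3+3=0, -3+6=3, -3+9=6
a = 3: 3+3=6, 3+6=9, 3+9=12
a = 6: 6+6=12, 6+9=15
a = 9: 9+9=18
Distinct sums: {-6, 0, 3, 6, 9, 12, 15, 18}
|A + A| = 8

|A + A| = 8


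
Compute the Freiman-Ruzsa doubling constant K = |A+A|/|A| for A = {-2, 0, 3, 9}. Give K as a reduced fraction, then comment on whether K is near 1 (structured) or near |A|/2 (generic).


|A| = 4.
Compute A + A by enumerating all 16 pairs.
A + A = {-4, -2, 0, 1, 3, 6, 7, 9, 12, 18}, so |A + A| = 10.
K = |A + A| / |A| = 10/4 = 5/2 ≈ 2.5000.
Reference: AP of size 4 gives K = 7/4 ≈ 1.7500; a fully generic set of size 4 gives K ≈ 2.5000.

|A| = 4, |A + A| = 10, K = 10/4 = 5/2.


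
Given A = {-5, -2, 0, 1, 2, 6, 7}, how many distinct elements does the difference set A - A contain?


A - A = {a - a' : a, a' ∈ A}; |A| = 7.
Bounds: 2|A|-1 ≤ |A - A| ≤ |A|² - |A| + 1, i.e. 13 ≤ |A - A| ≤ 43.
Note: 0 ∈ A - A always (from a - a). The set is symmetric: if d ∈ A - A then -d ∈ A - A.
Enumerate nonzero differences d = a - a' with a > a' (then include -d):
Positive differences: {1, 2, 3, 4, 5, 6, 7, 8, 9, 11, 12}
Full difference set: {0} ∪ (positive diffs) ∪ (negative diffs).
|A - A| = 1 + 2·11 = 23 (matches direct enumeration: 23).

|A - A| = 23


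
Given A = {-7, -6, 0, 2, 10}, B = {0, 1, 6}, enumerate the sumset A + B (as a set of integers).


A + B = {a + b : a ∈ A, b ∈ B}.
Enumerate all |A|·|B| = 5·3 = 15 pairs (a, b) and collect distinct sums.
a = -7: -7+0=-7, -7+1=-6, -7+6=-1
a = -6: -6+0=-6, -6+1=-5, -6+6=0
a = 0: 0+0=0, 0+1=1, 0+6=6
a = 2: 2+0=2, 2+1=3, 2+6=8
a = 10: 10+0=10, 10+1=11, 10+6=16
Collecting distinct sums: A + B = {-7, -6, -5, -1, 0, 1, 2, 3, 6, 8, 10, 11, 16}
|A + B| = 13

A + B = {-7, -6, -5, -1, 0, 1, 2, 3, 6, 8, 10, 11, 16}


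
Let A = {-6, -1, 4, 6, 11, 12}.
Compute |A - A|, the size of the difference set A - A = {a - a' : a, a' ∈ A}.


A - A = {a - a' : a, a' ∈ A}; |A| = 6.
Bounds: 2|A|-1 ≤ |A - A| ≤ |A|² - |A| + 1, i.e. 11 ≤ |A - A| ≤ 31.
Note: 0 ∈ A - A always (from a - a). The set is symmetric: if d ∈ A - A then -d ∈ A - A.
Enumerate nonzero differences d = a - a' with a > a' (then include -d):
Positive differences: {1, 2, 5, 6, 7, 8, 10, 12, 13, 17, 18}
Full difference set: {0} ∪ (positive diffs) ∪ (negative diffs).
|A - A| = 1 + 2·11 = 23 (matches direct enumeration: 23).

|A - A| = 23


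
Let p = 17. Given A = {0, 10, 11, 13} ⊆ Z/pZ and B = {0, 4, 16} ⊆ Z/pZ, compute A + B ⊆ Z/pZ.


Work in Z/17Z: reduce every sum a + b modulo 17.
Enumerate all 12 pairs:
a = 0: 0+0=0, 0+4=4, 0+16=16
a = 10: 10+0=10, 10+4=14, 10+16=9
a = 11: 11+0=11, 11+4=15, 11+16=10
a = 13: 13+0=13, 13+4=0, 13+16=12
Distinct residues collected: {0, 4, 9, 10, 11, 12, 13, 14, 15, 16}
|A + B| = 10 (out of 17 total residues).

A + B = {0, 4, 9, 10, 11, 12, 13, 14, 15, 16}


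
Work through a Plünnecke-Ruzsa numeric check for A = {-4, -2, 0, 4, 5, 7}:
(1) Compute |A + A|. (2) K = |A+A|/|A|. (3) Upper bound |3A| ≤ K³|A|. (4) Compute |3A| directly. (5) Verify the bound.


|A| = 6.
Step 1: Compute A + A by enumerating all 36 pairs.
A + A = {-8, -6, -4, -2, 0, 1, 2, 3, 4, 5, 7, 8, 9, 10, 11, 12, 14}, so |A + A| = 17.
Step 2: Doubling constant K = |A + A|/|A| = 17/6 = 17/6 ≈ 2.8333.
Step 3: Plünnecke-Ruzsa gives |3A| ≤ K³·|A| = (2.8333)³ · 6 ≈ 136.4722.
Step 4: Compute 3A = A + A + A directly by enumerating all triples (a,b,c) ∈ A³; |3A| = 29.
Step 5: Check 29 ≤ 136.4722? Yes ✓.

K = 17/6, Plünnecke-Ruzsa bound K³|A| ≈ 136.4722, |3A| = 29, inequality holds.


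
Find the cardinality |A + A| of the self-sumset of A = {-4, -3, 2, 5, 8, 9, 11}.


A + A = {a + a' : a, a' ∈ A}; |A| = 7.
General bounds: 2|A| - 1 ≤ |A + A| ≤ |A|(|A|+1)/2, i.e. 13 ≤ |A + A| ≤ 28.
Lower bound 2|A|-1 is attained iff A is an arithmetic progression.
Enumerate sums a + a' for a ≤ a' (symmetric, so this suffices):
a = -4: -4+-4=-8, -4+-3=-7, -4+2=-2, -4+5=1, -4+8=4, -4+9=5, -4+11=7
a = -3: -3+-3=-6, -3+2=-1, -3+5=2, -3+8=5, -3+9=6, -3+11=8
a = 2: 2+2=4, 2+5=7, 2+8=10, 2+9=11, 2+11=13
a = 5: 5+5=10, 5+8=13, 5+9=14, 5+11=16
a = 8: 8+8=16, 8+9=17, 8+11=19
a = 9: 9+9=18, 9+11=20
a = 11: 11+11=22
Distinct sums: {-8, -7, -6, -2, -1, 1, 2, 4, 5, 6, 7, 8, 10, 11, 13, 14, 16, 17, 18, 19, 20, 22}
|A + A| = 22

|A + A| = 22


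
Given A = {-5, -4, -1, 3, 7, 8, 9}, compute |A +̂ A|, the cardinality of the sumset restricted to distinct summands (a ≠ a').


Restricted sumset: A +̂ A = {a + a' : a ∈ A, a' ∈ A, a ≠ a'}.
Equivalently, take A + A and drop any sum 2a that is achievable ONLY as a + a for a ∈ A (i.e. sums representable only with equal summands).
Enumerate pairs (a, a') with a < a' (symmetric, so each unordered pair gives one sum; this covers all a ≠ a'):
  -5 + -4 = -9
  -5 + -1 = -6
  -5 + 3 = -2
  -5 + 7 = 2
  -5 + 8 = 3
  -5 + 9 = 4
  -4 + -1 = -5
  -4 + 3 = -1
  -4 + 7 = 3
  -4 + 8 = 4
  -4 + 9 = 5
  -1 + 3 = 2
  -1 + 7 = 6
  -1 + 8 = 7
  -1 + 9 = 8
  3 + 7 = 10
  3 + 8 = 11
  3 + 9 = 12
  7 + 8 = 15
  7 + 9 = 16
  8 + 9 = 17
Collected distinct sums: {-9, -6, -5, -2, -1, 2, 3, 4, 5, 6, 7, 8, 10, 11, 12, 15, 16, 17}
|A +̂ A| = 18
(Reference bound: |A +̂ A| ≥ 2|A| - 3 for |A| ≥ 2, with |A| = 7 giving ≥ 11.)

|A +̂ A| = 18


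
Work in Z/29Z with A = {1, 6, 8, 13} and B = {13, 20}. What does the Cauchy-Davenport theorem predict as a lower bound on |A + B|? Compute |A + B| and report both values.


Cauchy-Davenport: |A + B| ≥ min(p, |A| + |B| - 1) for A, B nonempty in Z/pZ.
|A| = 4, |B| = 2, p = 29.
CD lower bound = min(29, 4 + 2 - 1) = min(29, 5) = 5.
Compute A + B mod 29 directly:
a = 1: 1+13=14, 1+20=21
a = 6: 6+13=19, 6+20=26
a = 8: 8+13=21, 8+20=28
a = 13: 13+13=26, 13+20=4
A + B = {4, 14, 19, 21, 26, 28}, so |A + B| = 6.
Verify: 6 ≥ 5? Yes ✓.

CD lower bound = 5, actual |A + B| = 6.


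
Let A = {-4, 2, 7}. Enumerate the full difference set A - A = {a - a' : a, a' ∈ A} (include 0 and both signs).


A - A = {a - a' : a, a' ∈ A}.
Compute a - a' for each ordered pair (a, a'):
a = -4: -4--4=0, -4-2=-6, -4-7=-11
a = 2: 2--4=6, 2-2=0, 2-7=-5
a = 7: 7--4=11, 7-2=5, 7-7=0
Collecting distinct values (and noting 0 appears from a-a):
A - A = {-11, -6, -5, 0, 5, 6, 11}
|A - A| = 7

A - A = {-11, -6, -5, 0, 5, 6, 11}


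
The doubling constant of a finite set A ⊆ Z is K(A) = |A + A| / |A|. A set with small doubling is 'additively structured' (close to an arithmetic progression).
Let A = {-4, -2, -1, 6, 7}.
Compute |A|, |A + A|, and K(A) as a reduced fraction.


|A| = 5.
Compute A + A by enumerating all 25 pairs.
A + A = {-8, -6, -5, -4, -3, -2, 2, 3, 4, 5, 6, 12, 13, 14}, so |A + A| = 14.
K = |A + A| / |A| = 14/5 (already in lowest terms) ≈ 2.8000.
Reference: AP of size 5 gives K = 9/5 ≈ 1.8000; a fully generic set of size 5 gives K ≈ 3.0000.

|A| = 5, |A + A| = 14, K = 14/5.


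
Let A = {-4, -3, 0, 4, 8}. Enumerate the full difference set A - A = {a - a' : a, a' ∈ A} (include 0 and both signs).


A - A = {a - a' : a, a' ∈ A}.
Compute a - a' for each ordered pair (a, a'):
a = -4: -4--4=0, -4--3=-1, -4-0=-4, -4-4=-8, -4-8=-12
a = -3: -3--4=1, -3--3=0, -3-0=-3, -3-4=-7, -3-8=-11
a = 0: 0--4=4, 0--3=3, 0-0=0, 0-4=-4, 0-8=-8
a = 4: 4--4=8, 4--3=7, 4-0=4, 4-4=0, 4-8=-4
a = 8: 8--4=12, 8--3=11, 8-0=8, 8-4=4, 8-8=0
Collecting distinct values (and noting 0 appears from a-a):
A - A = {-12, -11, -8, -7, -4, -3, -1, 0, 1, 3, 4, 7, 8, 11, 12}
|A - A| = 15

A - A = {-12, -11, -8, -7, -4, -3, -1, 0, 1, 3, 4, 7, 8, 11, 12}


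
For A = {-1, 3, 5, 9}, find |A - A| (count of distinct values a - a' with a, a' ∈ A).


A - A = {a - a' : a, a' ∈ A}; |A| = 4.
Bounds: 2|A|-1 ≤ |A - A| ≤ |A|² - |A| + 1, i.e. 7 ≤ |A - A| ≤ 13.
Note: 0 ∈ A - A always (from a - a). The set is symmetric: if d ∈ A - A then -d ∈ A - A.
Enumerate nonzero differences d = a - a' with a > a' (then include -d):
Positive differences: {2, 4, 6, 10}
Full difference set: {0} ∪ (positive diffs) ∪ (negative diffs).
|A - A| = 1 + 2·4 = 9 (matches direct enumeration: 9).

|A - A| = 9


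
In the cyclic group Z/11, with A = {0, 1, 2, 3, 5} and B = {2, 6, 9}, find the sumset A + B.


Work in Z/11Z: reduce every sum a + b modulo 11.
Enumerate all 15 pairs:
a = 0: 0+2=2, 0+6=6, 0+9=9
a = 1: 1+2=3, 1+6=7, 1+9=10
a = 2: 2+2=4, 2+6=8, 2+9=0
a = 3: 3+2=5, 3+6=9, 3+9=1
a = 5: 5+2=7, 5+6=0, 5+9=3
Distinct residues collected: {0, 1, 2, 3, 4, 5, 6, 7, 8, 9, 10}
|A + B| = 11 (out of 11 total residues).

A + B = {0, 1, 2, 3, 4, 5, 6, 7, 8, 9, 10}


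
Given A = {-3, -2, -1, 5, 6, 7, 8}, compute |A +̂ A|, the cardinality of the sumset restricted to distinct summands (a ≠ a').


Restricted sumset: A +̂ A = {a + a' : a ∈ A, a' ∈ A, a ≠ a'}.
Equivalently, take A + A and drop any sum 2a that is achievable ONLY as a + a for a ∈ A (i.e. sums representable only with equal summands).
Enumerate pairs (a, a') with a < a' (symmetric, so each unordered pair gives one sum; this covers all a ≠ a'):
  -3 + -2 = -5
  -3 + -1 = -4
  -3 + 5 = 2
  -3 + 6 = 3
  -3 + 7 = 4
  -3 + 8 = 5
  -2 + -1 = -3
  -2 + 5 = 3
  -2 + 6 = 4
  -2 + 7 = 5
  -2 + 8 = 6
  -1 + 5 = 4
  -1 + 6 = 5
  -1 + 7 = 6
  -1 + 8 = 7
  5 + 6 = 11
  5 + 7 = 12
  5 + 8 = 13
  6 + 7 = 13
  6 + 8 = 14
  7 + 8 = 15
Collected distinct sums: {-5, -4, -3, 2, 3, 4, 5, 6, 7, 11, 12, 13, 14, 15}
|A +̂ A| = 14
(Reference bound: |A +̂ A| ≥ 2|A| - 3 for |A| ≥ 2, with |A| = 7 giving ≥ 11.)

|A +̂ A| = 14


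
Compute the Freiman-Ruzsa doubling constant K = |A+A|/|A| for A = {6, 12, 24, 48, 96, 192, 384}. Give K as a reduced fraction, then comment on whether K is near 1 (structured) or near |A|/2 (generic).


|A| = 7.
Compute A + A by enumerating all 49 pairs.
A + A = {12, 18, 24, 30, 36, 48, 54, 60, 72, 96, 102, 108, 120, 144, 192, 198, 204, 216, 240, 288, 384, 390, 396, 408, 432, 480, 576, 768}, so |A + A| = 28.
K = |A + A| / |A| = 28/7 = 4/1 ≈ 4.0000.
Reference: AP of size 7 gives K = 13/7 ≈ 1.8571; a fully generic set of size 7 gives K ≈ 4.0000.

|A| = 7, |A + A| = 28, K = 28/7 = 4/1.


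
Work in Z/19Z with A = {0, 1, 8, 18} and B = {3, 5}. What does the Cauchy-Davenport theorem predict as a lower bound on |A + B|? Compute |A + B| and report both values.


Cauchy-Davenport: |A + B| ≥ min(p, |A| + |B| - 1) for A, B nonempty in Z/pZ.
|A| = 4, |B| = 2, p = 19.
CD lower bound = min(19, 4 + 2 - 1) = min(19, 5) = 5.
Compute A + B mod 19 directly:
a = 0: 0+3=3, 0+5=5
a = 1: 1+3=4, 1+5=6
a = 8: 8+3=11, 8+5=13
a = 18: 18+3=2, 18+5=4
A + B = {2, 3, 4, 5, 6, 11, 13}, so |A + B| = 7.
Verify: 7 ≥ 5? Yes ✓.

CD lower bound = 5, actual |A + B| = 7.


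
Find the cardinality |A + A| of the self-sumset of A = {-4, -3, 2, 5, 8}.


A + A = {a + a' : a, a' ∈ A}; |A| = 5.
General bounds: 2|A| - 1 ≤ |A + A| ≤ |A|(|A|+1)/2, i.e. 9 ≤ |A + A| ≤ 15.
Lower bound 2|A|-1 is attained iff A is an arithmetic progression.
Enumerate sums a + a' for a ≤ a' (symmetric, so this suffices):
a = -4: -4+-4=-8, -4+-3=-7, -4+2=-2, -4+5=1, -4+8=4
a = -3: -3+-3=-6, -3+2=-1, -3+5=2, -3+8=5
a = 2: 2+2=4, 2+5=7, 2+8=10
a = 5: 5+5=10, 5+8=13
a = 8: 8+8=16
Distinct sums: {-8, -7, -6, -2, -1, 1, 2, 4, 5, 7, 10, 13, 16}
|A + A| = 13

|A + A| = 13


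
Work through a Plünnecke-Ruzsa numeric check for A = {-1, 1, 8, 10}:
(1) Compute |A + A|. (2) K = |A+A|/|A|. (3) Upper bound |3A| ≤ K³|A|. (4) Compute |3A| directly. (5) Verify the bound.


|A| = 4.
Step 1: Compute A + A by enumerating all 16 pairs.
A + A = {-2, 0, 2, 7, 9, 11, 16, 18, 20}, so |A + A| = 9.
Step 2: Doubling constant K = |A + A|/|A| = 9/4 = 9/4 ≈ 2.2500.
Step 3: Plünnecke-Ruzsa gives |3A| ≤ K³·|A| = (2.2500)³ · 4 ≈ 45.5625.
Step 4: Compute 3A = A + A + A directly by enumerating all triples (a,b,c) ∈ A³; |3A| = 16.
Step 5: Check 16 ≤ 45.5625? Yes ✓.

K = 9/4, Plünnecke-Ruzsa bound K³|A| ≈ 45.5625, |3A| = 16, inequality holds.


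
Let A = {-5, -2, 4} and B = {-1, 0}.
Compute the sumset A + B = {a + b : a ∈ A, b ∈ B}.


A + B = {a + b : a ∈ A, b ∈ B}.
Enumerate all |A|·|B| = 3·2 = 6 pairs (a, b) and collect distinct sums.
a = -5: -5+-1=-6, -5+0=-5
a = -2: -2+-1=-3, -2+0=-2
a = 4: 4+-1=3, 4+0=4
Collecting distinct sums: A + B = {-6, -5, -3, -2, 3, 4}
|A + B| = 6

A + B = {-6, -5, -3, -2, 3, 4}


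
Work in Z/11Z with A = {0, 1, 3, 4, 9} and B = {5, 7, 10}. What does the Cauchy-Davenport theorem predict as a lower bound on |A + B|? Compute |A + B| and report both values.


Cauchy-Davenport: |A + B| ≥ min(p, |A| + |B| - 1) for A, B nonempty in Z/pZ.
|A| = 5, |B| = 3, p = 11.
CD lower bound = min(11, 5 + 3 - 1) = min(11, 7) = 7.
Compute A + B mod 11 directly:
a = 0: 0+5=5, 0+7=7, 0+10=10
a = 1: 1+5=6, 1+7=8, 1+10=0
a = 3: 3+5=8, 3+7=10, 3+10=2
a = 4: 4+5=9, 4+7=0, 4+10=3
a = 9: 9+5=3, 9+7=5, 9+10=8
A + B = {0, 2, 3, 5, 6, 7, 8, 9, 10}, so |A + B| = 9.
Verify: 9 ≥ 7? Yes ✓.

CD lower bound = 7, actual |A + B| = 9.


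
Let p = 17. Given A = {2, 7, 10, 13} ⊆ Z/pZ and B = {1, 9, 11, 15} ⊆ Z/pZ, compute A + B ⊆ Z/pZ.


Work in Z/17Z: reduce every sum a + b modulo 17.
Enumerate all 16 pairs:
a = 2: 2+1=3, 2+9=11, 2+11=13, 2+15=0
a = 7: 7+1=8, 7+9=16, 7+11=1, 7+15=5
a = 10: 10+1=11, 10+9=2, 10+11=4, 10+15=8
a = 13: 13+1=14, 13+9=5, 13+11=7, 13+15=11
Distinct residues collected: {0, 1, 2, 3, 4, 5, 7, 8, 11, 13, 14, 16}
|A + B| = 12 (out of 17 total residues).

A + B = {0, 1, 2, 3, 4, 5, 7, 8, 11, 13, 14, 16}


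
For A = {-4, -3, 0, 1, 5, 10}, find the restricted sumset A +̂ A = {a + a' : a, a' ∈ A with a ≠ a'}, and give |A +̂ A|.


Restricted sumset: A +̂ A = {a + a' : a ∈ A, a' ∈ A, a ≠ a'}.
Equivalently, take A + A and drop any sum 2a that is achievable ONLY as a + a for a ∈ A (i.e. sums representable only with equal summands).
Enumerate pairs (a, a') with a < a' (symmetric, so each unordered pair gives one sum; this covers all a ≠ a'):
  -4 + -3 = -7
  -4 + 0 = -4
  -4 + 1 = -3
  -4 + 5 = 1
  -4 + 10 = 6
  -3 + 0 = -3
  -3 + 1 = -2
  -3 + 5 = 2
  -3 + 10 = 7
  0 + 1 = 1
  0 + 5 = 5
  0 + 10 = 10
  1 + 5 = 6
  1 + 10 = 11
  5 + 10 = 15
Collected distinct sums: {-7, -4, -3, -2, 1, 2, 5, 6, 7, 10, 11, 15}
|A +̂ A| = 12
(Reference bound: |A +̂ A| ≥ 2|A| - 3 for |A| ≥ 2, with |A| = 6 giving ≥ 9.)

|A +̂ A| = 12


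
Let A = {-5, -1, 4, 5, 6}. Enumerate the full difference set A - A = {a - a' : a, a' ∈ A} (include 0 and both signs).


A - A = {a - a' : a, a' ∈ A}.
Compute a - a' for each ordered pair (a, a'):
a = -5: -5--5=0, -5--1=-4, -5-4=-9, -5-5=-10, -5-6=-11
a = -1: -1--5=4, -1--1=0, -1-4=-5, -1-5=-6, -1-6=-7
a = 4: 4--5=9, 4--1=5, 4-4=0, 4-5=-1, 4-6=-2
a = 5: 5--5=10, 5--1=6, 5-4=1, 5-5=0, 5-6=-1
a = 6: 6--5=11, 6--1=7, 6-4=2, 6-5=1, 6-6=0
Collecting distinct values (and noting 0 appears from a-a):
A - A = {-11, -10, -9, -7, -6, -5, -4, -2, -1, 0, 1, 2, 4, 5, 6, 7, 9, 10, 11}
|A - A| = 19

A - A = {-11, -10, -9, -7, -6, -5, -4, -2, -1, 0, 1, 2, 4, 5, 6, 7, 9, 10, 11}


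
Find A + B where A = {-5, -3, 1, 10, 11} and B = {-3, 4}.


A + B = {a + b : a ∈ A, b ∈ B}.
Enumerate all |A|·|B| = 5·2 = 10 pairs (a, b) and collect distinct sums.
a = -5: -5+-3=-8, -5+4=-1
a = -3: -3+-3=-6, -3+4=1
a = 1: 1+-3=-2, 1+4=5
a = 10: 10+-3=7, 10+4=14
a = 11: 11+-3=8, 11+4=15
Collecting distinct sums: A + B = {-8, -6, -2, -1, 1, 5, 7, 8, 14, 15}
|A + B| = 10

A + B = {-8, -6, -2, -1, 1, 5, 7, 8, 14, 15}


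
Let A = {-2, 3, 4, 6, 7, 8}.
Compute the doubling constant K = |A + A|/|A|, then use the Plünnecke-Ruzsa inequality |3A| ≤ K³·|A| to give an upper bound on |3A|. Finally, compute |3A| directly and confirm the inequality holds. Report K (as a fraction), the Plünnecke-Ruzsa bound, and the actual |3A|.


|A| = 6.
Step 1: Compute A + A by enumerating all 36 pairs.
A + A = {-4, 1, 2, 4, 5, 6, 7, 8, 9, 10, 11, 12, 13, 14, 15, 16}, so |A + A| = 16.
Step 2: Doubling constant K = |A + A|/|A| = 16/6 = 16/6 ≈ 2.6667.
Step 3: Plünnecke-Ruzsa gives |3A| ≤ K³·|A| = (2.6667)³ · 6 ≈ 113.7778.
Step 4: Compute 3A = A + A + A directly by enumerating all triples (a,b,c) ∈ A³; |3A| = 26.
Step 5: Check 26 ≤ 113.7778? Yes ✓.

K = 16/6, Plünnecke-Ruzsa bound K³|A| ≈ 113.7778, |3A| = 26, inequality holds.


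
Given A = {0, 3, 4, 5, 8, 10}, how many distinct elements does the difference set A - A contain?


A - A = {a - a' : a, a' ∈ A}; |A| = 6.
Bounds: 2|A|-1 ≤ |A - A| ≤ |A|² - |A| + 1, i.e. 11 ≤ |A - A| ≤ 31.
Note: 0 ∈ A - A always (from a - a). The set is symmetric: if d ∈ A - A then -d ∈ A - A.
Enumerate nonzero differences d = a - a' with a > a' (then include -d):
Positive differences: {1, 2, 3, 4, 5, 6, 7, 8, 10}
Full difference set: {0} ∪ (positive diffs) ∪ (negative diffs).
|A - A| = 1 + 2·9 = 19 (matches direct enumeration: 19).

|A - A| = 19


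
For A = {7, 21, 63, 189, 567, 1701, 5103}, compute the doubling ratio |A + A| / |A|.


|A| = 7.
Compute A + A by enumerating all 49 pairs.
A + A = {14, 28, 42, 70, 84, 126, 196, 210, 252, 378, 574, 588, 630, 756, 1134, 1708, 1722, 1764, 1890, 2268, 3402, 5110, 5124, 5166, 5292, 5670, 6804, 10206}, so |A + A| = 28.
K = |A + A| / |A| = 28/7 = 4/1 ≈ 4.0000.
Reference: AP of size 7 gives K = 13/7 ≈ 1.8571; a fully generic set of size 7 gives K ≈ 4.0000.

|A| = 7, |A + A| = 28, K = 28/7 = 4/1.


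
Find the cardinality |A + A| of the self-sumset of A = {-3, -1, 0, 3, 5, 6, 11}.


A + A = {a + a' : a, a' ∈ A}; |A| = 7.
General bounds: 2|A| - 1 ≤ |A + A| ≤ |A|(|A|+1)/2, i.e. 13 ≤ |A + A| ≤ 28.
Lower bound 2|A|-1 is attained iff A is an arithmetic progression.
Enumerate sums a + a' for a ≤ a' (symmetric, so this suffices):
a = -3: -3+-3=-6, -3+-1=-4, -3+0=-3, -3+3=0, -3+5=2, -3+6=3, -3+11=8
a = -1: -1+-1=-2, -1+0=-1, -1+3=2, -1+5=4, -1+6=5, -1+11=10
a = 0: 0+0=0, 0+3=3, 0+5=5, 0+6=6, 0+11=11
a = 3: 3+3=6, 3+5=8, 3+6=9, 3+11=14
a = 5: 5+5=10, 5+6=11, 5+11=16
a = 6: 6+6=12, 6+11=17
a = 11: 11+11=22
Distinct sums: {-6, -4, -3, -2, -1, 0, 2, 3, 4, 5, 6, 8, 9, 10, 11, 12, 14, 16, 17, 22}
|A + A| = 20

|A + A| = 20


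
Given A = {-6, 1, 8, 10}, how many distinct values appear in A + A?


A + A = {a + a' : a, a' ∈ A}; |A| = 4.
General bounds: 2|A| - 1 ≤ |A + A| ≤ |A|(|A|+1)/2, i.e. 7 ≤ |A + A| ≤ 10.
Lower bound 2|A|-1 is attained iff A is an arithmetic progression.
Enumerate sums a + a' for a ≤ a' (symmetric, so this suffices):
a = -6: -6+-6=-12, -6+1=-5, -6+8=2, -6+10=4
a = 1: 1+1=2, 1+8=9, 1+10=11
a = 8: 8+8=16, 8+10=18
a = 10: 10+10=20
Distinct sums: {-12, -5, 2, 4, 9, 11, 16, 18, 20}
|A + A| = 9

|A + A| = 9


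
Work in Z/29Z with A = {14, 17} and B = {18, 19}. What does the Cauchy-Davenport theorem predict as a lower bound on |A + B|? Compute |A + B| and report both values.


Cauchy-Davenport: |A + B| ≥ min(p, |A| + |B| - 1) for A, B nonempty in Z/pZ.
|A| = 2, |B| = 2, p = 29.
CD lower bound = min(29, 2 + 2 - 1) = min(29, 3) = 3.
Compute A + B mod 29 directly:
a = 14: 14+18=3, 14+19=4
a = 17: 17+18=6, 17+19=7
A + B = {3, 4, 6, 7}, so |A + B| = 4.
Verify: 4 ≥ 3? Yes ✓.

CD lower bound = 3, actual |A + B| = 4.


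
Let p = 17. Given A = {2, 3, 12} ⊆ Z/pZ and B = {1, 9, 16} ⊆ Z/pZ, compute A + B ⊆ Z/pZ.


Work in Z/17Z: reduce every sum a + b modulo 17.
Enumerate all 9 pairs:
a = 2: 2+1=3, 2+9=11, 2+16=1
a = 3: 3+1=4, 3+9=12, 3+16=2
a = 12: 12+1=13, 12+9=4, 12+16=11
Distinct residues collected: {1, 2, 3, 4, 11, 12, 13}
|A + B| = 7 (out of 17 total residues).

A + B = {1, 2, 3, 4, 11, 12, 13}


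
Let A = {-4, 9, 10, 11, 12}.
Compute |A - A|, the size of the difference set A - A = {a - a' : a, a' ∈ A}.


A - A = {a - a' : a, a' ∈ A}; |A| = 5.
Bounds: 2|A|-1 ≤ |A - A| ≤ |A|² - |A| + 1, i.e. 9 ≤ |A - A| ≤ 21.
Note: 0 ∈ A - A always (from a - a). The set is symmetric: if d ∈ A - A then -d ∈ A - A.
Enumerate nonzero differences d = a - a' with a > a' (then include -d):
Positive differences: {1, 2, 3, 13, 14, 15, 16}
Full difference set: {0} ∪ (positive diffs) ∪ (negative diffs).
|A - A| = 1 + 2·7 = 15 (matches direct enumeration: 15).

|A - A| = 15


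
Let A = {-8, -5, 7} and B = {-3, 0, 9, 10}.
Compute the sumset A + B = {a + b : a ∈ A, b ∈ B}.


A + B = {a + b : a ∈ A, b ∈ B}.
Enumerate all |A|·|B| = 3·4 = 12 pairs (a, b) and collect distinct sums.
a = -8: -8+-3=-11, -8+0=-8, -8+9=1, -8+10=2
a = -5: -5+-3=-8, -5+0=-5, -5+9=4, -5+10=5
a = 7: 7+-3=4, 7+0=7, 7+9=16, 7+10=17
Collecting distinct sums: A + B = {-11, -8, -5, 1, 2, 4, 5, 7, 16, 17}
|A + B| = 10

A + B = {-11, -8, -5, 1, 2, 4, 5, 7, 16, 17}


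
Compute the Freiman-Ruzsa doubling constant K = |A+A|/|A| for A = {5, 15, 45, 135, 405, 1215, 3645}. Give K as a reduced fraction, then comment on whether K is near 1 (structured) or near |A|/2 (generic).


|A| = 7.
Compute A + A by enumerating all 49 pairs.
A + A = {10, 20, 30, 50, 60, 90, 140, 150, 180, 270, 410, 420, 450, 540, 810, 1220, 1230, 1260, 1350, 1620, 2430, 3650, 3660, 3690, 3780, 4050, 4860, 7290}, so |A + A| = 28.
K = |A + A| / |A| = 28/7 = 4/1 ≈ 4.0000.
Reference: AP of size 7 gives K = 13/7 ≈ 1.8571; a fully generic set of size 7 gives K ≈ 4.0000.

|A| = 7, |A + A| = 28, K = 28/7 = 4/1.


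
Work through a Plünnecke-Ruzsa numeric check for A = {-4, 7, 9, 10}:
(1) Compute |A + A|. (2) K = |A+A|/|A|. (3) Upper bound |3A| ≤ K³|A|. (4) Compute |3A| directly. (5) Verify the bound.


|A| = 4.
Step 1: Compute A + A by enumerating all 16 pairs.
A + A = {-8, 3, 5, 6, 14, 16, 17, 18, 19, 20}, so |A + A| = 10.
Step 2: Doubling constant K = |A + A|/|A| = 10/4 = 10/4 ≈ 2.5000.
Step 3: Plünnecke-Ruzsa gives |3A| ≤ K³·|A| = (2.5000)³ · 4 ≈ 62.5000.
Step 4: Compute 3A = A + A + A directly by enumerating all triples (a,b,c) ∈ A³; |3A| = 19.
Step 5: Check 19 ≤ 62.5000? Yes ✓.

K = 10/4, Plünnecke-Ruzsa bound K³|A| ≈ 62.5000, |3A| = 19, inequality holds.


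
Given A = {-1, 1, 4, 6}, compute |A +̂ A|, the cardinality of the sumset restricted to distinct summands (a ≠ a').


Restricted sumset: A +̂ A = {a + a' : a ∈ A, a' ∈ A, a ≠ a'}.
Equivalently, take A + A and drop any sum 2a that is achievable ONLY as a + a for a ∈ A (i.e. sums representable only with equal summands).
Enumerate pairs (a, a') with a < a' (symmetric, so each unordered pair gives one sum; this covers all a ≠ a'):
  -1 + 1 = 0
  -1 + 4 = 3
  -1 + 6 = 5
  1 + 4 = 5
  1 + 6 = 7
  4 + 6 = 10
Collected distinct sums: {0, 3, 5, 7, 10}
|A +̂ A| = 5
(Reference bound: |A +̂ A| ≥ 2|A| - 3 for |A| ≥ 2, with |A| = 4 giving ≥ 5.)

|A +̂ A| = 5


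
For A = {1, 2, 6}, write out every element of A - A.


A - A = {a - a' : a, a' ∈ A}.
Compute a - a' for each ordered pair (a, a'):
a = 1: 1-1=0, 1-2=-1, 1-6=-5
a = 2: 2-1=1, 2-2=0, 2-6=-4
a = 6: 6-1=5, 6-2=4, 6-6=0
Collecting distinct values (and noting 0 appears from a-a):
A - A = {-5, -4, -1, 0, 1, 4, 5}
|A - A| = 7

A - A = {-5, -4, -1, 0, 1, 4, 5}


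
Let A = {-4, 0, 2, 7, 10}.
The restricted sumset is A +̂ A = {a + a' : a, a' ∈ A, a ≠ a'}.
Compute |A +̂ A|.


Restricted sumset: A +̂ A = {a + a' : a ∈ A, a' ∈ A, a ≠ a'}.
Equivalently, take A + A and drop any sum 2a that is achievable ONLY as a + a for a ∈ A (i.e. sums representable only with equal summands).
Enumerate pairs (a, a') with a < a' (symmetric, so each unordered pair gives one sum; this covers all a ≠ a'):
  -4 + 0 = -4
  -4 + 2 = -2
  -4 + 7 = 3
  -4 + 10 = 6
  0 + 2 = 2
  0 + 7 = 7
  0 + 10 = 10
  2 + 7 = 9
  2 + 10 = 12
  7 + 10 = 17
Collected distinct sums: {-4, -2, 2, 3, 6, 7, 9, 10, 12, 17}
|A +̂ A| = 10
(Reference bound: |A +̂ A| ≥ 2|A| - 3 for |A| ≥ 2, with |A| = 5 giving ≥ 7.)

|A +̂ A| = 10


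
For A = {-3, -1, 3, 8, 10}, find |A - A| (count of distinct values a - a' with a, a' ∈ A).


A - A = {a - a' : a, a' ∈ A}; |A| = 5.
Bounds: 2|A|-1 ≤ |A - A| ≤ |A|² - |A| + 1, i.e. 9 ≤ |A - A| ≤ 21.
Note: 0 ∈ A - A always (from a - a). The set is symmetric: if d ∈ A - A then -d ∈ A - A.
Enumerate nonzero differences d = a - a' with a > a' (then include -d):
Positive differences: {2, 4, 5, 6, 7, 9, 11, 13}
Full difference set: {0} ∪ (positive diffs) ∪ (negative diffs).
|A - A| = 1 + 2·8 = 17 (matches direct enumeration: 17).

|A - A| = 17


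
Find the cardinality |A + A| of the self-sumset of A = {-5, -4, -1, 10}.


A + A = {a + a' : a, a' ∈ A}; |A| = 4.
General bounds: 2|A| - 1 ≤ |A + A| ≤ |A|(|A|+1)/2, i.e. 7 ≤ |A + A| ≤ 10.
Lower bound 2|A|-1 is attained iff A is an arithmetic progression.
Enumerate sums a + a' for a ≤ a' (symmetric, so this suffices):
a = -5: -5+-5=-10, -5+-4=-9, -5+-1=-6, -5+10=5
a = -4: -4+-4=-8, -4+-1=-5, -4+10=6
a = -1: -1+-1=-2, -1+10=9
a = 10: 10+10=20
Distinct sums: {-10, -9, -8, -6, -5, -2, 5, 6, 9, 20}
|A + A| = 10

|A + A| = 10


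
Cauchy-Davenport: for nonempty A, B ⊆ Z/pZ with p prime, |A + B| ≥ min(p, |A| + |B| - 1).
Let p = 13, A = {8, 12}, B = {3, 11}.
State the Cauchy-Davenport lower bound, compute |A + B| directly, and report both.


Cauchy-Davenport: |A + B| ≥ min(p, |A| + |B| - 1) for A, B nonempty in Z/pZ.
|A| = 2, |B| = 2, p = 13.
CD lower bound = min(13, 2 + 2 - 1) = min(13, 3) = 3.
Compute A + B mod 13 directly:
a = 8: 8+3=11, 8+11=6
a = 12: 12+3=2, 12+11=10
A + B = {2, 6, 10, 11}, so |A + B| = 4.
Verify: 4 ≥ 3? Yes ✓.

CD lower bound = 3, actual |A + B| = 4.


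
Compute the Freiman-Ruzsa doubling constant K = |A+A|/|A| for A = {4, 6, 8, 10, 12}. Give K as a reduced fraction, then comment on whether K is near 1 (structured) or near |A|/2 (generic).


|A| = 5.
Compute A + A by enumerating all 25 pairs.
A + A = {8, 10, 12, 14, 16, 18, 20, 22, 24}, so |A + A| = 9.
K = |A + A| / |A| = 9/5 (already in lowest terms) ≈ 1.8000.
Reference: AP of size 5 gives K = 9/5 ≈ 1.8000; a fully generic set of size 5 gives K ≈ 3.0000.

|A| = 5, |A + A| = 9, K = 9/5.


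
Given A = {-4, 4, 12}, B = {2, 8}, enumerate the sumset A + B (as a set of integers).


A + B = {a + b : a ∈ A, b ∈ B}.
Enumerate all |A|·|B| = 3·2 = 6 pairs (a, b) and collect distinct sums.
a = -4: -4+2=-2, -4+8=4
a = 4: 4+2=6, 4+8=12
a = 12: 12+2=14, 12+8=20
Collecting distinct sums: A + B = {-2, 4, 6, 12, 14, 20}
|A + B| = 6

A + B = {-2, 4, 6, 12, 14, 20}


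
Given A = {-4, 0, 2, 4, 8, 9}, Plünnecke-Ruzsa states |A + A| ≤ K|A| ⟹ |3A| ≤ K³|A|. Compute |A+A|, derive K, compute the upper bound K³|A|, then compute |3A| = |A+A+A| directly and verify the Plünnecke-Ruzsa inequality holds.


|A| = 6.
Step 1: Compute A + A by enumerating all 36 pairs.
A + A = {-8, -4, -2, 0, 2, 4, 5, 6, 8, 9, 10, 11, 12, 13, 16, 17, 18}, so |A + A| = 17.
Step 2: Doubling constant K = |A + A|/|A| = 17/6 = 17/6 ≈ 2.8333.
Step 3: Plünnecke-Ruzsa gives |3A| ≤ K³·|A| = (2.8333)³ · 6 ≈ 136.4722.
Step 4: Compute 3A = A + A + A directly by enumerating all triples (a,b,c) ∈ A³; |3A| = 31.
Step 5: Check 31 ≤ 136.4722? Yes ✓.

K = 17/6, Plünnecke-Ruzsa bound K³|A| ≈ 136.4722, |3A| = 31, inequality holds.


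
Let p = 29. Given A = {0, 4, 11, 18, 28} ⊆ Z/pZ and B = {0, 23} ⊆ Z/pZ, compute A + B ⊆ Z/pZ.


Work in Z/29Z: reduce every sum a + b modulo 29.
Enumerate all 10 pairs:
a = 0: 0+0=0, 0+23=23
a = 4: 4+0=4, 4+23=27
a = 11: 11+0=11, 11+23=5
a = 18: 18+0=18, 18+23=12
a = 28: 28+0=28, 28+23=22
Distinct residues collected: {0, 4, 5, 11, 12, 18, 22, 23, 27, 28}
|A + B| = 10 (out of 29 total residues).

A + B = {0, 4, 5, 11, 12, 18, 22, 23, 27, 28}


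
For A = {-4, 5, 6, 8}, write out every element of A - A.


A - A = {a - a' : a, a' ∈ A}.
Compute a - a' for each ordered pair (a, a'):
a = -4: -4--4=0, -4-5=-9, -4-6=-10, -4-8=-12
a = 5: 5--4=9, 5-5=0, 5-6=-1, 5-8=-3
a = 6: 6--4=10, 6-5=1, 6-6=0, 6-8=-2
a = 8: 8--4=12, 8-5=3, 8-6=2, 8-8=0
Collecting distinct values (and noting 0 appears from a-a):
A - A = {-12, -10, -9, -3, -2, -1, 0, 1, 2, 3, 9, 10, 12}
|A - A| = 13

A - A = {-12, -10, -9, -3, -2, -1, 0, 1, 2, 3, 9, 10, 12}


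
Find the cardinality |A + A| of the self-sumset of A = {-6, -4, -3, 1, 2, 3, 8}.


A + A = {a + a' : a, a' ∈ A}; |A| = 7.
General bounds: 2|A| - 1 ≤ |A + A| ≤ |A|(|A|+1)/2, i.e. 13 ≤ |A + A| ≤ 28.
Lower bound 2|A|-1 is attained iff A is an arithmetic progression.
Enumerate sums a + a' for a ≤ a' (symmetric, so this suffices):
a = -6: -6+-6=-12, -6+-4=-10, -6+-3=-9, -6+1=-5, -6+2=-4, -6+3=-3, -6+8=2
a = -4: -4+-4=-8, -4+-3=-7, -4+1=-3, -4+2=-2, -4+3=-1, -4+8=4
a = -3: -3+-3=-6, -3+1=-2, -3+2=-1, -3+3=0, -3+8=5
a = 1: 1+1=2, 1+2=3, 1+3=4, 1+8=9
a = 2: 2+2=4, 2+3=5, 2+8=10
a = 3: 3+3=6, 3+8=11
a = 8: 8+8=16
Distinct sums: {-12, -10, -9, -8, -7, -6, -5, -4, -3, -2, -1, 0, 2, 3, 4, 5, 6, 9, 10, 11, 16}
|A + A| = 21

|A + A| = 21


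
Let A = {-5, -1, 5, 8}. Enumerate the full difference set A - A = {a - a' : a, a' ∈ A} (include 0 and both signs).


A - A = {a - a' : a, a' ∈ A}.
Compute a - a' for each ordered pair (a, a'):
a = -5: -5--5=0, -5--1=-4, -5-5=-10, -5-8=-13
a = -1: -1--5=4, -1--1=0, -1-5=-6, -1-8=-9
a = 5: 5--5=10, 5--1=6, 5-5=0, 5-8=-3
a = 8: 8--5=13, 8--1=9, 8-5=3, 8-8=0
Collecting distinct values (and noting 0 appears from a-a):
A - A = {-13, -10, -9, -6, -4, -3, 0, 3, 4, 6, 9, 10, 13}
|A - A| = 13

A - A = {-13, -10, -9, -6, -4, -3, 0, 3, 4, 6, 9, 10, 13}


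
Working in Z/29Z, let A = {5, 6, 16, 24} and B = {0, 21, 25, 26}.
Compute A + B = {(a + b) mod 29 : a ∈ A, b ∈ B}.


Work in Z/29Z: reduce every sum a + b modulo 29.
Enumerate all 16 pairs:
a = 5: 5+0=5, 5+21=26, 5+25=1, 5+26=2
a = 6: 6+0=6, 6+21=27, 6+25=2, 6+26=3
a = 16: 16+0=16, 16+21=8, 16+25=12, 16+26=13
a = 24: 24+0=24, 24+21=16, 24+25=20, 24+26=21
Distinct residues collected: {1, 2, 3, 5, 6, 8, 12, 13, 16, 20, 21, 24, 26, 27}
|A + B| = 14 (out of 29 total residues).

A + B = {1, 2, 3, 5, 6, 8, 12, 13, 16, 20, 21, 24, 26, 27}


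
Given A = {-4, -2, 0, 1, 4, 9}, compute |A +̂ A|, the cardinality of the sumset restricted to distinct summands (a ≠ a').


Restricted sumset: A +̂ A = {a + a' : a ∈ A, a' ∈ A, a ≠ a'}.
Equivalently, take A + A and drop any sum 2a that is achievable ONLY as a + a for a ∈ A (i.e. sums representable only with equal summands).
Enumerate pairs (a, a') with a < a' (symmetric, so each unordered pair gives one sum; this covers all a ≠ a'):
  -4 + -2 = -6
  -4 + 0 = -4
  -4 + 1 = -3
  -4 + 4 = 0
  -4 + 9 = 5
  -2 + 0 = -2
  -2 + 1 = -1
  -2 + 4 = 2
  -2 + 9 = 7
  0 + 1 = 1
  0 + 4 = 4
  0 + 9 = 9
  1 + 4 = 5
  1 + 9 = 10
  4 + 9 = 13
Collected distinct sums: {-6, -4, -3, -2, -1, 0, 1, 2, 4, 5, 7, 9, 10, 13}
|A +̂ A| = 14
(Reference bound: |A +̂ A| ≥ 2|A| - 3 for |A| ≥ 2, with |A| = 6 giving ≥ 9.)

|A +̂ A| = 14
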